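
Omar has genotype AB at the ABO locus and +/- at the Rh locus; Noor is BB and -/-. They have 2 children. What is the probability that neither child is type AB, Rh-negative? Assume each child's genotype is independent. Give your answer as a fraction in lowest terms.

9/16

ABO cross AB × BB → 1/2 B, 1/2 AB.
Rh cross +/- × -/- → 1/2 Rh+, 1/2 Rh-; so P(type AB, Rh-negative) = 1/2 × 1/2 = 1/4 per child.
P(not type AB, Rh-negative) = 3/4 for one child; (3/4)^2 = 9/16.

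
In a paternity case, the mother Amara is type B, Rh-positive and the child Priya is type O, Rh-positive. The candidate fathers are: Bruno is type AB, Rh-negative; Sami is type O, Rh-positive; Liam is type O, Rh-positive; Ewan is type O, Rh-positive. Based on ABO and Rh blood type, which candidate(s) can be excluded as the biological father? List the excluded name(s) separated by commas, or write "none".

Bruno

A candidate is excluded only if no genotype consistent with his phenotype could produce a type O, Rh-positive child with a type B, Rh-positive mother.
Bruno (type AB, Rh-): no genotype consistent with that phenotype can produce a type-O Rh+ child with a type-B mother.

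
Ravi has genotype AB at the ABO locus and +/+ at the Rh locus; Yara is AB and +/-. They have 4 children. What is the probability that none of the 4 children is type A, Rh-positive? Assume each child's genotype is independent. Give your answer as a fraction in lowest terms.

81/256

ABO cross AB × AB → 1/4 A, 1/4 B, 1/2 AB.
Rh cross +/+ × +/- → 1 Rh+; so P(type A, Rh-positive) = 1/4 × 1 = 1/4 per child.
P(not type A, Rh-positive) = 3/4 for one child; (3/4)^4 = 81/256.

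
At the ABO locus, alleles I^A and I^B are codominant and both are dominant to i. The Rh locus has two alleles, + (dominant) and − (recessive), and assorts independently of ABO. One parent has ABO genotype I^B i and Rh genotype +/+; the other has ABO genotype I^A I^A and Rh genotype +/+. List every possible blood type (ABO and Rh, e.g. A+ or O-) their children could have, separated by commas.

A+, AB+

Gametes from I^B i × I^A I^A give offspring ABO genotypes I^A I^B, I^A i, i.e. phenotypes A, AB.
Rh cross +/+ × +/+ → phenotypes Rh+.
Combining independently: A+, AB+.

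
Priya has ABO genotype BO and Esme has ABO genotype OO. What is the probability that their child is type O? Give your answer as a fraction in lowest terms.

1/2

ABO cross BO × OO → offspring phenotypes: 1/2 O, 1/2 B.
So P(type O) = 1/2.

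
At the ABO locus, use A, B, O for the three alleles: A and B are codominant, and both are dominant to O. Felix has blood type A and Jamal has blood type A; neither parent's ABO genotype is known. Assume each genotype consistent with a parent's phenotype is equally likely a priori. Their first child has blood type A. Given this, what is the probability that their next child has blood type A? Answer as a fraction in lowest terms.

Possible genotypes: Felix ∈ {AA, AO}; Jamal ∈ {AA, AO}.
Weight each parental genotype pair by prior × P(type-A child):
  AA × AA: posterior weight 4/15; P(next child type A) = 1.
  AA × AO: posterior weight 4/15; P(next child type A) = 1.
  AO × AA: posterior weight 4/15; P(next child type A) = 1.
  AO × AO: posterior weight 1/5; P(next child type A) = 3/4.
Weighted sum = 19/20.

19/20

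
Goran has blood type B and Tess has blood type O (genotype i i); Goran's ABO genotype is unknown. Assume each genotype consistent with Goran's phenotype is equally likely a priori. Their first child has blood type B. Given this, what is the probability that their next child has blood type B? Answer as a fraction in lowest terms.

Possible genotypes: Goran ∈ {I^B I^B, I^B i}; Tess ∈ {i i}.
Weight each parental genotype pair by prior × P(type-B child):
  I^B I^B × i i: posterior weight 2/3; P(next child type B) = 1.
  I^B i × i i: posterior weight 1/3; P(next child type B) = 1/2.
Weighted sum = 5/6.

5/6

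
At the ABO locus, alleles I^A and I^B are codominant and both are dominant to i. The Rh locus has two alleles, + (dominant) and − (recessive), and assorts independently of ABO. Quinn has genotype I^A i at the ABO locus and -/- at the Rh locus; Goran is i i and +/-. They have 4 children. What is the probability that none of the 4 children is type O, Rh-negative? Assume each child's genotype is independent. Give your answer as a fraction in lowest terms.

81/256

ABO cross I^A i × i i → 1/2 O, 1/2 A.
Rh cross -/- × +/- → 1/2 Rh+, 1/2 Rh-; so P(type O, Rh-negative) = 1/2 × 1/2 = 1/4 per child.
P(not type O, Rh-negative) = 3/4 for one child; (3/4)^4 = 81/256.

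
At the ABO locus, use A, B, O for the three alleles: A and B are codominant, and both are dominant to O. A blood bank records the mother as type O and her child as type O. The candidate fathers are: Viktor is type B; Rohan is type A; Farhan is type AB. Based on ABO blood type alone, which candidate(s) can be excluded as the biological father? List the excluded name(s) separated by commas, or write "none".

A candidate is excluded only if no genotype consistent with his phenotype could produce a type O child with a type O mother.
Farhan (type AB): no genotype consistent with that phenotype can produce a type-O child with a type-O mother.

Farhan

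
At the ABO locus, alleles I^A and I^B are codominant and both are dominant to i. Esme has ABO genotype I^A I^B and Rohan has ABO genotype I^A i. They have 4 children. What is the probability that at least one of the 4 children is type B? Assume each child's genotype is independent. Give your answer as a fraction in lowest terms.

175/256

ABO cross I^A I^B × I^A i → 1/2 A, 1/4 B, 1/4 AB.
So P(type B) = 1/4 per child.
P(none) = (3/4)^4 = 81/256; P(at least one) = 1 − 81/256 = 175/256.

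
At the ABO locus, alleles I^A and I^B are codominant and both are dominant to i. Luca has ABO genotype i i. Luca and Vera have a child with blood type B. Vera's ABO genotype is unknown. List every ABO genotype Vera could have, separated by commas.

For each candidate genotype of Vera, check whether crossing it with i i can produce every observed child phenotype.
  I^A I^A → possible child types {A} ✗
  I^A I^B → possible child types {A, B} ✓
  I^A i → possible child types {O, A} ✗
  I^B I^B → possible child types {B} ✓
  I^B i → possible child types {O, B} ✓
  i i → possible child types {O} ✗

I^A I^B, I^B I^B, I^B i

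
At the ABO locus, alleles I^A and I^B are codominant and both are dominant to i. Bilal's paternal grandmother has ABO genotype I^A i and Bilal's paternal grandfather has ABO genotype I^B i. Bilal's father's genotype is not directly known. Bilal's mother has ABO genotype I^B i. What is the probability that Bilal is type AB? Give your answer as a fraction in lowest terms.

1/8

Bilal's father's ABO genotype from I^A i × I^B i: 1/4 I^A I^B, 1/4 I^A i, 1/4 I^B i, 1/4 i i.
Crossing each possibility with the mother I^B i and summing P(type AB): 1/4·1/4 + 1/4·1/4 + 1/4·0 + 1/4·0 = 1/8.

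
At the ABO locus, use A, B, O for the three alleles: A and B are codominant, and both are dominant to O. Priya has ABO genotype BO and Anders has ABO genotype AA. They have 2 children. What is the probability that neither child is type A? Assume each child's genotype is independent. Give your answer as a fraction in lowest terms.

ABO cross BO × AA → 1/2 A, 1/2 AB.
So P(type A) = 1/2 per child.
P(not type A) = 1/2 for one child; (1/2)^2 = 1/4.

1/4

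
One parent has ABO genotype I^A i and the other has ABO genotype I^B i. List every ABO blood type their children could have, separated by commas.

Gametes from I^A i × I^B i give offspring ABO genotypes I^A I^B, I^A i, I^B i, i i, i.e. phenotypes O, A, B, AB.

O, A, B, AB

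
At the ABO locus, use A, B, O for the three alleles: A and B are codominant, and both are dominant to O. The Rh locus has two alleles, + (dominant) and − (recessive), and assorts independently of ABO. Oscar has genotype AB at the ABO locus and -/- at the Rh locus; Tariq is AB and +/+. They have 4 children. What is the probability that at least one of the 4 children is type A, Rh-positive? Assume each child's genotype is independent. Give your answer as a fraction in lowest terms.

175/256

ABO cross AB × AB → 1/4 A, 1/4 B, 1/2 AB.
Rh cross -/- × +/+ → 1 Rh+; so P(type A, Rh-positive) = 1/4 × 1 = 1/4 per child.
P(none) = (3/4)^4 = 81/256; P(at least one) = 1 − 81/256 = 175/256.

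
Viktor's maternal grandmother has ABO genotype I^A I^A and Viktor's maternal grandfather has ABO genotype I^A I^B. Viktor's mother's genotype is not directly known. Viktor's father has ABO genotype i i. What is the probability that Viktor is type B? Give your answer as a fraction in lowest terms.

Viktor's mother's ABO genotype from I^A I^A × I^A I^B: 1/2 I^A I^A, 1/2 I^A I^B.
Crossing each possibility with the father i i and summing P(type B): 1/2·0 + 1/2·1/2 = 1/4.

1/4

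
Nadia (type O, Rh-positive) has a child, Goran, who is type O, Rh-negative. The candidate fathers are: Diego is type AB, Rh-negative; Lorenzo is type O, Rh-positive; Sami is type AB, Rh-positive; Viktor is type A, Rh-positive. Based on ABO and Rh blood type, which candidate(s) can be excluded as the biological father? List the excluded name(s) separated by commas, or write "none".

A candidate is excluded only if no genotype consistent with his phenotype could produce a type O, Rh-negative child with a type O, Rh-positive mother.
Diego (type AB, Rh-): no genotype consistent with that phenotype can produce a type-O Rh- child with a type-O mother.
Sami (type AB, Rh+): no genotype consistent with that phenotype can produce a type-O Rh- child with a type-O mother.

Diego, Sami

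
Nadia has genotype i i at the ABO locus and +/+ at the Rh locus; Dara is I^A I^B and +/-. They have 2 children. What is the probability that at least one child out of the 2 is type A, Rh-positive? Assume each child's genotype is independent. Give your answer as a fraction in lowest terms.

3/4

ABO cross i i × I^A I^B → 1/2 A, 1/2 B.
Rh cross +/+ × +/- → 1 Rh+; so P(type A, Rh-positive) = 1/2 × 1 = 1/2 per child.
P(none) = (1/2)^2 = 1/4; P(at least one) = 1 − 1/4 = 3/4.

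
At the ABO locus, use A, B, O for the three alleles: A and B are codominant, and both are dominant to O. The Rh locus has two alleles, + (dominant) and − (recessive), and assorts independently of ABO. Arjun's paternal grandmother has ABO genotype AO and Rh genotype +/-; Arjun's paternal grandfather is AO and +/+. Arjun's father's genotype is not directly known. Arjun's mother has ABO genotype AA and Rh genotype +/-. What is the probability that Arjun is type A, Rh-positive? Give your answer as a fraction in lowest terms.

7/8

Arjun's father's ABO genotype from AO × AO: 1/4 AA, 1/2 AO, 1/4 OO.
Crossing each possibility with the mother AA and summing P(type A): 1/4·1 + 1/2·1 + 1/4·1 = 1.
Similarly for Rh via the father's Rh distribution: P(Rh+) = 7/8.
Independent loci: 1 × 7/8 = 7/8.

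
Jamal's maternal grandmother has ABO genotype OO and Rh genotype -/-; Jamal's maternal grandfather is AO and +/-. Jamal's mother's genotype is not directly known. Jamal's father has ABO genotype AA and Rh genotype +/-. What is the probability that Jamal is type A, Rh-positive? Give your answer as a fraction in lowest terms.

5/8

Jamal's mother's ABO genotype from OO × AO: 1/2 AO, 1/2 OO.
Crossing each possibility with the father AA and summing P(type A): 1/2·1 + 1/2·1 = 1.
Similarly for Rh via the mother's Rh distribution: P(Rh+) = 5/8.
Independent loci: 1 × 5/8 = 5/8.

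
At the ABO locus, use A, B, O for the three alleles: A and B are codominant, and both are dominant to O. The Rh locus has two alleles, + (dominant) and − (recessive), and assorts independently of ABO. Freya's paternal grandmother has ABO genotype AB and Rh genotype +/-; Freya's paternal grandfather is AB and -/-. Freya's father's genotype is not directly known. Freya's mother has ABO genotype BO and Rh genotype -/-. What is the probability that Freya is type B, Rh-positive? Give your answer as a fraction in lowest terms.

Freya's father's ABO genotype from AB × AB: 1/4 AA, 1/2 AB, 1/4 BB.
Crossing each possibility with the mother BO and summing P(type B): 1/4·0 + 1/2·1/2 + 1/4·1 = 1/2.
Similarly for Rh via the father's Rh distribution: P(Rh+) = 1/4.
Independent loci: 1/2 × 1/4 = 1/8.

1/8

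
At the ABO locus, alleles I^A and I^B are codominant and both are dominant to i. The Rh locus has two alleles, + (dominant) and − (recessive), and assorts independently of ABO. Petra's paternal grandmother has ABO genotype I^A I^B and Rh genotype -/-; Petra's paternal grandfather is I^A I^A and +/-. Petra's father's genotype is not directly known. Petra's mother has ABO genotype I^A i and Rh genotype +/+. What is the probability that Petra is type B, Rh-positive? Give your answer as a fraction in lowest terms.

1/8

Petra's father's ABO genotype from I^A I^B × I^A I^A: 1/2 I^A I^A, 1/2 I^A I^B.
Crossing each possibility with the mother I^A i and summing P(type B): 1/2·0 + 1/2·1/4 = 1/8.
Similarly for Rh via the father's Rh distribution: P(Rh+) = 1.
Independent loci: 1/8 × 1 = 1/8.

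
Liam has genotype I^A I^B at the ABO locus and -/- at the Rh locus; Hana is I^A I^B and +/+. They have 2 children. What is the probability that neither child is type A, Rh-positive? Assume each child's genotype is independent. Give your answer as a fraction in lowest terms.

9/16

ABO cross I^A I^B × I^A I^B → 1/4 A, 1/4 B, 1/2 AB.
Rh cross -/- × +/+ → 1 Rh+; so P(type A, Rh-positive) = 1/4 × 1 = 1/4 per child.
P(not type A, Rh-positive) = 3/4 for one child; (3/4)^2 = 9/16.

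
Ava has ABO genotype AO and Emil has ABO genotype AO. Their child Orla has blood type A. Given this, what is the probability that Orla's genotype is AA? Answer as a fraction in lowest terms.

1/3

Cross AO × AO → 1/4 AA, 1/2 AO, 1/4 OO.
Type-A genotypes among offspring: AA (1/4), AO (1/2); total 3/4.
P(AA | type A) = (1/4) / (3/4) = 1/3.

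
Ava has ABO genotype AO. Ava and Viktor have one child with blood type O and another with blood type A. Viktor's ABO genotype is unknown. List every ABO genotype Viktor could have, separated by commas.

AO, BO, OO

For each candidate genotype of Viktor, check whether crossing it with AO can produce every observed child phenotype.
  AA → possible child types {A} ✗
  AB → possible child types {A, B, AB} ✗
  AO → possible child types {O, A} ✓
  BB → possible child types {B, AB} ✗
  BO → possible child types {O, A, B, AB} ✓
  OO → possible child types {O, A} ✓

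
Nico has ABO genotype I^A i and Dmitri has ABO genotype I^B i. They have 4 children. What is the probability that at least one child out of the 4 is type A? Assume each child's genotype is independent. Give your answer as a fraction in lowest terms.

175/256

ABO cross I^A i × I^B i → 1/4 O, 1/4 A, 1/4 B, 1/4 AB.
So P(type A) = 1/4 per child.
P(none) = (3/4)^4 = 81/256; P(at least one) = 1 − 81/256 = 175/256.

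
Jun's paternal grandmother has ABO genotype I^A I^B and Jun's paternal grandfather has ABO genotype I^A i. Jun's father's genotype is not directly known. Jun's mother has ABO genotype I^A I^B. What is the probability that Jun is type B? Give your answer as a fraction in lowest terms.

Jun's father's ABO genotype from I^A I^B × I^A i: 1/4 I^A I^A, 1/4 I^A I^B, 1/4 I^A i, 1/4 I^B i.
Crossing each possibility with the mother I^A I^B and summing P(type B): 1/4·0 + 1/4·1/4 + 1/4·1/4 + 1/4·1/2 = 1/4.

1/4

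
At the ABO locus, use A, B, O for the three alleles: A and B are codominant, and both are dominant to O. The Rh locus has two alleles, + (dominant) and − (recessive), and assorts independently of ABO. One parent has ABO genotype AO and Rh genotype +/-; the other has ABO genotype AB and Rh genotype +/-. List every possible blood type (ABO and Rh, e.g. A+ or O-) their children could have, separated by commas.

Gametes from AO × AB give offspring ABO genotypes AA, AB, AO, BO, i.e. phenotypes A, B, AB.
Rh cross +/- × +/- → phenotypes Rh+, Rh-.
Combining independently: A+, A-, B+, B-, AB+, AB-.

A+, A-, B+, B-, AB+, AB-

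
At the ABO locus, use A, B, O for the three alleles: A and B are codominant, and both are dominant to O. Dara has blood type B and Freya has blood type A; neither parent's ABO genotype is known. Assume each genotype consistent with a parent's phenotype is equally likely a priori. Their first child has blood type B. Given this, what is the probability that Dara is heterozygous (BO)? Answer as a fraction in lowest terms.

Possible genotypes: Dara ∈ {BB, BO}; Freya ∈ {AA, AO}.
Weight each parental genotype pair by prior × P(type-B child):
  BB × AO: posterior weight 2/3.
  BO × AO: posterior weight 1/3.
Sum the posterior weight over pairs where Dara is BO: 1/3.

1/3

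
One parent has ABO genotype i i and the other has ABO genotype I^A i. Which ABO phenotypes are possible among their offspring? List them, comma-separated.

O, A

Gametes from i i × I^A i give offspring ABO genotypes I^A i, i i, i.e. phenotypes O, A.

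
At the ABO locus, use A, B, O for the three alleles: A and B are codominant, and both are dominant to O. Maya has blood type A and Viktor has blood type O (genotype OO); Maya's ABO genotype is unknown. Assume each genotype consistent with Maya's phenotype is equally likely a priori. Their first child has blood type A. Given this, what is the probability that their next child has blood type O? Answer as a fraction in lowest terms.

1/6

Possible genotypes: Maya ∈ {AA, AO}; Viktor ∈ {OO}.
Weight each parental genotype pair by prior × P(type-A child):
  AA × OO: posterior weight 2/3; P(next child type O) = 0.
  AO × OO: posterior weight 1/3; P(next child type O) = 1/2.
Weighted sum = 1/6.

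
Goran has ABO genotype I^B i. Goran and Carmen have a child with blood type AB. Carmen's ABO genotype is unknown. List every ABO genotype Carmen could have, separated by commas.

I^A I^A, I^A I^B, I^A i

For each candidate genotype of Carmen, check whether crossing it with I^B i can produce every observed child phenotype.
  I^A I^A → possible child types {A, AB} ✓
  I^A I^B → possible child types {A, B, AB} ✓
  I^A i → possible child types {O, A, B, AB} ✓
  I^B I^B → possible child types {B} ✗
  I^B i → possible child types {O, B} ✗
  i i → possible child types {O, B} ✗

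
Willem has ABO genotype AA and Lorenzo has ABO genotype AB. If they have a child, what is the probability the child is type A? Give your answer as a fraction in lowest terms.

ABO cross AA × AB → offspring phenotypes: 1/2 A, 1/2 AB.
So P(type A) = 1/2.

1/2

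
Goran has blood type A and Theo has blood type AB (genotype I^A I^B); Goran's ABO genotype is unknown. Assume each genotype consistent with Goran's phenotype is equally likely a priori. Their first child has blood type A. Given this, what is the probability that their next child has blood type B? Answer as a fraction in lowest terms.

1/8

Possible genotypes: Goran ∈ {I^A I^A, I^A i}; Theo ∈ {I^A I^B}.
Weight each parental genotype pair by prior × P(type-A child):
  I^A I^A × I^A I^B: posterior weight 1/2; P(next child type B) = 0.
  I^A i × I^A I^B: posterior weight 1/2; P(next child type B) = 1/4.
Weighted sum = 1/8.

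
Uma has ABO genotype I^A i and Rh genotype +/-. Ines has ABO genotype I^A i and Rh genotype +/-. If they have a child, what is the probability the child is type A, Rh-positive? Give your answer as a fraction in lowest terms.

ABO cross I^A i × I^A i → offspring phenotypes: 1/4 O, 3/4 A.
Rh cross +/- × +/- → 3/4 Rh+, 1/4 Rh-.
Independent loci: P(type A, Rh-positive) = 3/4 × 3/4 = 9/16.

9/16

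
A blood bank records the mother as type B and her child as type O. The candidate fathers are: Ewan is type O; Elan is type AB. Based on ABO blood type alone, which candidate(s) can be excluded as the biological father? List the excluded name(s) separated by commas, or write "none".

A candidate is excluded only if no genotype consistent with his phenotype could produce a type O child with a type B mother.
Elan (type AB): no genotype consistent with that phenotype can produce a type-O child with a type-B mother.

Elan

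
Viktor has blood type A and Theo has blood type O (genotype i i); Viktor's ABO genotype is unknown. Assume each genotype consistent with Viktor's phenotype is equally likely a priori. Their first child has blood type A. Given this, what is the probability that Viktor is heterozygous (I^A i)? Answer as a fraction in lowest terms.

1/3

Possible genotypes: Viktor ∈ {I^A I^A, I^A i}; Theo ∈ {i i}.
Weight each parental genotype pair by prior × P(type-A child):
  I^A I^A × i i: posterior weight 2/3.
  I^A i × i i: posterior weight 1/3.
Sum the posterior weight over pairs where Viktor is I^A i: 1/3.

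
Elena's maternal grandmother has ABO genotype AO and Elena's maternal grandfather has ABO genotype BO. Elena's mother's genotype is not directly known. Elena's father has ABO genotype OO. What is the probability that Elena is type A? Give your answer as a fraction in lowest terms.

1/4

Elena's mother's ABO genotype from AO × BO: 1/4 AB, 1/4 AO, 1/4 BO, 1/4 OO.
Crossing each possibility with the father OO and summing P(type A): 1/4·1/2 + 1/4·1/2 + 1/4·0 + 1/4·0 = 1/4.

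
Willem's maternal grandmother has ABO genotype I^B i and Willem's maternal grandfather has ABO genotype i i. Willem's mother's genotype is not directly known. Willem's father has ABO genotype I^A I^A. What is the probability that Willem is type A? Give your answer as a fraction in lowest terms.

Willem's mother's ABO genotype from I^B i × i i: 1/2 I^B i, 1/2 i i.
Crossing each possibility with the father I^A I^A and summing P(type A): 1/2·1/2 + 1/2·1 = 3/4.

3/4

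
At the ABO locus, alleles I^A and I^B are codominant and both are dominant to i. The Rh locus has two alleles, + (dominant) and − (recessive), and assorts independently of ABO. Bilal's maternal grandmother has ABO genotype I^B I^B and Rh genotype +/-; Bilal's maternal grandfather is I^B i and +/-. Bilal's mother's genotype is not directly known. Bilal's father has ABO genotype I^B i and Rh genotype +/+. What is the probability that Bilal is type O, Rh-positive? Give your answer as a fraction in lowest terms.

1/8

Bilal's mother's ABO genotype from I^B I^B × I^B i: 1/2 I^B I^B, 1/2 I^B i.
Crossing each possibility with the father I^B i and summing P(type O): 1/2·0 + 1/2·1/4 = 1/8.
Similarly for Rh via the mother's Rh distribution: P(Rh+) = 1.
Independent loci: 1/8 × 1 = 1/8.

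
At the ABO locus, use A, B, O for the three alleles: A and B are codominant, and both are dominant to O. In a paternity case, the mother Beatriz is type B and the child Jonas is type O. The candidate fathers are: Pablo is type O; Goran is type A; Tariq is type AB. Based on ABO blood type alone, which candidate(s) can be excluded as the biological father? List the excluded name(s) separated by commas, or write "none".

A candidate is excluded only if no genotype consistent with his phenotype could produce a type O child with a type B mother.
Tariq (type AB): no genotype consistent with that phenotype can produce a type-O child with a type-B mother.

Tariq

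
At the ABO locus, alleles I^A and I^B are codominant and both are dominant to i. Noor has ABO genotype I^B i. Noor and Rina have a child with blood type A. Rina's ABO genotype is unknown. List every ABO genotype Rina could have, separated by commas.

For each candidate genotype of Rina, check whether crossing it with I^B i can produce every observed child phenotype.
  I^A I^A → possible child types {A, AB} ✓
  I^A I^B → possible child types {A, B, AB} ✓
  I^A i → possible child types {O, A, B, AB} ✓
  I^B I^B → possible child types {B} ✗
  I^B i → possible child types {O, B} ✗
  i i → possible child types {O, B} ✗

I^A I^A, I^A I^B, I^A i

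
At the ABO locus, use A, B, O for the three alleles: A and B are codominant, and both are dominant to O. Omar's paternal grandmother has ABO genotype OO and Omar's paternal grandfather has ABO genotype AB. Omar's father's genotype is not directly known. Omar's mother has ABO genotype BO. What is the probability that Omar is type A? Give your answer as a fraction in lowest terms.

Omar's father's ABO genotype from OO × AB: 1/2 AO, 1/2 BO.
Crossing each possibility with the mother BO and summing P(type A): 1/2·1/4 + 1/2·0 = 1/8.

1/8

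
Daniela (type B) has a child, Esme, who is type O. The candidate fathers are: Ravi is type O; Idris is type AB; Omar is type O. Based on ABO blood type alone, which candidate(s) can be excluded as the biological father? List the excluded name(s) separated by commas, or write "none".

Idris

A candidate is excluded only if no genotype consistent with his phenotype could produce a type O child with a type B mother.
Idris (type AB): no genotype consistent with that phenotype can produce a type-O child with a type-B mother.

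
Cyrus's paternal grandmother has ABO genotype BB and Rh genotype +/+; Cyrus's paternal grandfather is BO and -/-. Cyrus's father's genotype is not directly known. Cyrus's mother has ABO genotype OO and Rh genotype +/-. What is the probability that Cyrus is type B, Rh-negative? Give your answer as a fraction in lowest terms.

Cyrus's father's ABO genotype from BB × BO: 1/2 BB, 1/2 BO.
Crossing each possibility with the mother OO and summing P(type B): 1/2·1 + 1/2·1/2 = 3/4.
Similarly for Rh via the father's Rh distribution: P(Rh-) = 1/4.
Independent loci: 3/4 × 1/4 = 3/16.

3/16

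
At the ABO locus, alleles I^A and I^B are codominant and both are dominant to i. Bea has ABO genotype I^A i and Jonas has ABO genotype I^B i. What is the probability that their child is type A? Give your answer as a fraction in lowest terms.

1/4

ABO cross I^A i × I^B i → offspring phenotypes: 1/4 O, 1/4 A, 1/4 B, 1/4 AB.
So P(type A) = 1/4.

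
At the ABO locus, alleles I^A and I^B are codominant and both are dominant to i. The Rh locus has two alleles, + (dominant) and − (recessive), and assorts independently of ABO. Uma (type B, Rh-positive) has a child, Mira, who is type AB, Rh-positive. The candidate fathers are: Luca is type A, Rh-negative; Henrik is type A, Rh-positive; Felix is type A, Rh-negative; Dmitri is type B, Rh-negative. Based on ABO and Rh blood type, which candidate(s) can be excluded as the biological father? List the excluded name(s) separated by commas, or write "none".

Dmitri

A candidate is excluded only if no genotype consistent with his phenotype could produce a type AB, Rh-positive child with a type B, Rh-positive mother.
Dmitri (type B, Rh-): no genotype consistent with that phenotype can produce a type-AB Rh+ child with a type-B mother.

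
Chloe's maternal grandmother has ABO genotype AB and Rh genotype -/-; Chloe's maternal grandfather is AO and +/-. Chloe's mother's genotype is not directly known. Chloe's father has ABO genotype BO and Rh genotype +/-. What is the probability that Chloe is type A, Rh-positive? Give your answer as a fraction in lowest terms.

5/32

Chloe's mother's ABO genotype from AB × AO: 1/4 AA, 1/4 AB, 1/4 AO, 1/4 BO.
Crossing each possibility with the father BO and summing P(type A): 1/4·1/2 + 1/4·1/4 + 1/4·1/4 + 1/4·0 = 1/4.
Similarly for Rh via the mother's Rh distribution: P(Rh+) = 5/8.
Independent loci: 1/4 × 5/8 = 5/32.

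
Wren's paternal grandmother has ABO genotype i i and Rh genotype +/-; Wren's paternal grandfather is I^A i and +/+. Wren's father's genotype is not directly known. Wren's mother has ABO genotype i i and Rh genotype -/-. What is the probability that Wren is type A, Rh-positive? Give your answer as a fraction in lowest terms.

Wren's father's ABO genotype from i i × I^A i: 1/2 I^A i, 1/2 i i.
Crossing each possibility with the mother i i and summing P(type A): 1/2·1/2 + 1/2·0 = 1/4.
Similarly for Rh via the father's Rh distribution: P(Rh+) = 3/4.
Independent loci: 1/4 × 3/4 = 3/16.

3/16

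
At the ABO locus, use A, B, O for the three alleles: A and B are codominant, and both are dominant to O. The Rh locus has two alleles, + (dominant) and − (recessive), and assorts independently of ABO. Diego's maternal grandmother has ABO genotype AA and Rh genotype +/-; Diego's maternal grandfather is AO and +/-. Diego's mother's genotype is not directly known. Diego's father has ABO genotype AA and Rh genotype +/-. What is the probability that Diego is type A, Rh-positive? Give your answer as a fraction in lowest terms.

Diego's mother's ABO genotype from AA × AO: 1/2 AA, 1/2 AO.
Crossing each possibility with the father AA and summing P(type A): 1/2·1 + 1/2·1 = 1.
Similarly for Rh via the mother's Rh distribution: P(Rh+) = 3/4.
Independent loci: 1 × 3/4 = 3/4.

3/4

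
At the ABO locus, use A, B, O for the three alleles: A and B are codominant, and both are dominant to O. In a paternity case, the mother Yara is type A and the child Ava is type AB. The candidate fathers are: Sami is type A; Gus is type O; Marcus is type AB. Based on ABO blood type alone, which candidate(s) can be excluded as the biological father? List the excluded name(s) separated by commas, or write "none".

Sami, Gus

A candidate is excluded only if no genotype consistent with his phenotype could produce a type AB child with a type A mother.
Sami (type A): no genotype consistent with that phenotype can produce a type-AB child with a type-A mother.
Gus (type O): no genotype consistent with that phenotype can produce a type-AB child with a type-A mother.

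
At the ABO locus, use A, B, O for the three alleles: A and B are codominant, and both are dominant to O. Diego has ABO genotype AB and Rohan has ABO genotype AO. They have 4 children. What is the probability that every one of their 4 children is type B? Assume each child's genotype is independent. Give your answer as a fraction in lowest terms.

1/256

ABO cross AB × AO → 1/2 A, 1/4 B, 1/4 AB.
So P(type B) = 1/4 per child.
All 4 independent: (1/4)^4 = 1/256.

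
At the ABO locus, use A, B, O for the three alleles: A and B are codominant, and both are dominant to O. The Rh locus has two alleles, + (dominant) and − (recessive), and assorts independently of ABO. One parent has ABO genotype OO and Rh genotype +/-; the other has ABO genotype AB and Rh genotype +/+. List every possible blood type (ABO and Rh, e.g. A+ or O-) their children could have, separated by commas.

Gametes from OO × AB give offspring ABO genotypes AO, BO, i.e. phenotypes A, B.
Rh cross +/- × +/+ → phenotypes Rh+.
Combining independently: A+, B+.

A+, B+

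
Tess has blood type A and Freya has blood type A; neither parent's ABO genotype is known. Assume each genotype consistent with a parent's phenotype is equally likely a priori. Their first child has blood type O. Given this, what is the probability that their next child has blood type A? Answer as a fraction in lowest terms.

Possible genotypes: Tess ∈ {I^A I^A, I^A i}; Freya ∈ {I^A I^A, I^A i}.
Weight each parental genotype pair by prior × P(type-O child):
  I^A i × I^A i: posterior weight 1; P(next child type A) = 3/4.
Weighted sum = 3/4.

3/4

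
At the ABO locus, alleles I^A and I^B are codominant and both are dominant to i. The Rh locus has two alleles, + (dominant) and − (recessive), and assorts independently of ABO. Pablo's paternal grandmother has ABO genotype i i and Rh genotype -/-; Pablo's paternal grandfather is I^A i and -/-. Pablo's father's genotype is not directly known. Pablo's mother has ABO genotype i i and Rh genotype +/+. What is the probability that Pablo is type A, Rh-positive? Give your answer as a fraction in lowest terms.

1/4

Pablo's father's ABO genotype from i i × I^A i: 1/2 I^A i, 1/2 i i.
Crossing each possibility with the mother i i and summing P(type A): 1/2·1/2 + 1/2·0 = 1/4.
Similarly for Rh via the father's Rh distribution: P(Rh+) = 1.
Independent loci: 1/4 × 1 = 1/4.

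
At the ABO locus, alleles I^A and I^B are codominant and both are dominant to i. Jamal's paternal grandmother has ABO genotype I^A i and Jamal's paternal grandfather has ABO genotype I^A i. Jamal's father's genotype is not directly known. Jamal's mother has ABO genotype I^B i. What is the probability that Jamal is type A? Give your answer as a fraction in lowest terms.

1/4

Jamal's father's ABO genotype from I^A i × I^A i: 1/4 I^A I^A, 1/2 I^A i, 1/4 i i.
Crossing each possibility with the mother I^B i and summing P(type A): 1/4·1/2 + 1/2·1/4 + 1/4·0 = 1/4.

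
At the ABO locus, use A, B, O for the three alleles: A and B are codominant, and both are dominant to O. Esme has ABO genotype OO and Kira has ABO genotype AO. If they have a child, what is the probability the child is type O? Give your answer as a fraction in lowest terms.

1/2

ABO cross OO × AO → offspring phenotypes: 1/2 O, 1/2 A.
So P(type O) = 1/2.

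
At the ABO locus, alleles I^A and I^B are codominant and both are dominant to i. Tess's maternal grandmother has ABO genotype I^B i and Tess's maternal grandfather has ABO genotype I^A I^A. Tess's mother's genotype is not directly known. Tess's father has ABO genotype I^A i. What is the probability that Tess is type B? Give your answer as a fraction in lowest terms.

Tess's mother's ABO genotype from I^B i × I^A I^A: 1/2 I^A I^B, 1/2 I^A i.
Crossing each possibility with the father I^A i and summing P(type B): 1/2·1/4 + 1/2·0 = 1/8.

1/8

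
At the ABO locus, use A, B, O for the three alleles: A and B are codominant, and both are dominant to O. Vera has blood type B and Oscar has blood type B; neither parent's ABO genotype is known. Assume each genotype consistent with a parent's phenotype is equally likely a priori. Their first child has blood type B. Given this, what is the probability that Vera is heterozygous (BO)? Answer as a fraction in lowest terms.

7/15

Possible genotypes: Vera ∈ {BB, BO}; Oscar ∈ {BB, BO}.
Weight each parental genotype pair by prior × P(type-B child):
  BB × BB: posterior weight 4/15.
  BB × BO: posterior weight 4/15.
  BO × BB: posterior weight 4/15.
  BO × BO: posterior weight 1/5.
Sum the posterior weight over pairs where Vera is BO: 7/15.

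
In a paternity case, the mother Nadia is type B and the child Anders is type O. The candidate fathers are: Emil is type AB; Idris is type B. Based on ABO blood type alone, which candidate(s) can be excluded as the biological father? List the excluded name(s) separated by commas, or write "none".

Emil

A candidate is excluded only if no genotype consistent with his phenotype could produce a type O child with a type B mother.
Emil (type AB): no genotype consistent with that phenotype can produce a type-O child with a type-B mother.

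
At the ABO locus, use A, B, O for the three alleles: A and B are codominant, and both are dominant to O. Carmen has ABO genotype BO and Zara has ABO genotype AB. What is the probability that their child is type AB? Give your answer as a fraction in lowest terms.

1/4

ABO cross BO × AB → offspring phenotypes: 1/4 A, 1/2 B, 1/4 AB.
So P(type AB) = 1/4.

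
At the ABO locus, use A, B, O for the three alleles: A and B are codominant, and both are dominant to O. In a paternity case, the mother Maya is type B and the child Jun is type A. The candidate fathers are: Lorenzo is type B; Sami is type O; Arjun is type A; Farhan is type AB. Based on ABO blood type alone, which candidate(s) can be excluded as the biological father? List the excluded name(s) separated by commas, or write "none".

Lorenzo, Sami

A candidate is excluded only if no genotype consistent with his phenotype could produce a type A child with a type B mother.
Lorenzo (type B): no genotype consistent with that phenotype can produce a type-A child with a type-B mother.
Sami (type O): no genotype consistent with that phenotype can produce a type-A child with a type-B mother.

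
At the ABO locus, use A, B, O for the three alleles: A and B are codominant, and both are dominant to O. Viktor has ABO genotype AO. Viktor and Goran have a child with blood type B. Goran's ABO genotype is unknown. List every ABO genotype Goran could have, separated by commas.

For each candidate genotype of Goran, check whether crossing it with AO can produce every observed child phenotype.
  AA → possible child types {A} ✗
  AB → possible child types {A, B, AB} ✓
  AO → possible child types {O, A} ✗
  BB → possible child types {B, AB} ✓
  BO → possible child types {O, A, B, AB} ✓
  OO → possible child types {O, A} ✗

AB, BB, BO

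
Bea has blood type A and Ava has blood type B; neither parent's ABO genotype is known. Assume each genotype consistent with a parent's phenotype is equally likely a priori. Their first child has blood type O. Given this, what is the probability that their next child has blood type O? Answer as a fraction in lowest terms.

Possible genotypes: Bea ∈ {AA, AO}; Ava ∈ {BB, BO}.
Weight each parental genotype pair by prior × P(type-O child):
  AO × BO: posterior weight 1; P(next child type O) = 1/4.
Weighted sum = 1/4.

1/4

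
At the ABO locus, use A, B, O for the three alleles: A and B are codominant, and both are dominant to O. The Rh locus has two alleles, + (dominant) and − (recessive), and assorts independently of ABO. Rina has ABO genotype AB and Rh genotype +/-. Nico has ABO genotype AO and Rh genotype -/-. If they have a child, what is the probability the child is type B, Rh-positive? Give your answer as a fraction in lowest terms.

ABO cross AB × AO → offspring phenotypes: 1/2 A, 1/4 B, 1/4 AB.
Rh cross +/- × -/- → 1/2 Rh+, 1/2 Rh-.
Independent loci: P(type B, Rh-positive) = 1/4 × 1/2 = 1/8.

1/8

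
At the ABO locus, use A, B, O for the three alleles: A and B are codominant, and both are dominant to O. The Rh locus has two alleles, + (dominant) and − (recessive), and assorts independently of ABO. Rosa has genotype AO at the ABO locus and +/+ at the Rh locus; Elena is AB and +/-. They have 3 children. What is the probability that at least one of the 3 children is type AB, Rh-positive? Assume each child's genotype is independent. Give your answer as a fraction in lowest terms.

ABO cross AO × AB → 1/2 A, 1/4 B, 1/4 AB.
Rh cross +/+ × +/- → 1 Rh+; so P(type AB, Rh-positive) = 1/4 × 1 = 1/4 per child.
P(none) = (3/4)^3 = 27/64; P(at least one) = 1 − 27/64 = 37/64.

37/64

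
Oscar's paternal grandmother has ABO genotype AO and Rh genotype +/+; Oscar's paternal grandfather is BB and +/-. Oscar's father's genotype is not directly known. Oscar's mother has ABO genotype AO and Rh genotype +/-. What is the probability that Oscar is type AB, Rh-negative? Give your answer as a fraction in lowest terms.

1/32

Oscar's father's ABO genotype from AO × BB: 1/2 AB, 1/2 BO.
Crossing each possibility with the mother AO and summing P(type AB): 1/2·1/4 + 1/2·1/4 = 1/4.
Similarly for Rh via the father's Rh distribution: P(Rh-) = 1/8.
Independent loci: 1/4 × 1/8 = 1/32.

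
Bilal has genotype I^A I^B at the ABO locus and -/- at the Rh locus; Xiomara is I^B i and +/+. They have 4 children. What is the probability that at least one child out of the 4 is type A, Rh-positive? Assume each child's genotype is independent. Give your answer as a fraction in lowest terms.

175/256

ABO cross I^A I^B × I^B i → 1/4 A, 1/2 B, 1/4 AB.
Rh cross -/- × +/+ → 1 Rh+; so P(type A, Rh-positive) = 1/4 × 1 = 1/4 per child.
P(none) = (3/4)^4 = 81/256; P(at least one) = 1 − 81/256 = 175/256.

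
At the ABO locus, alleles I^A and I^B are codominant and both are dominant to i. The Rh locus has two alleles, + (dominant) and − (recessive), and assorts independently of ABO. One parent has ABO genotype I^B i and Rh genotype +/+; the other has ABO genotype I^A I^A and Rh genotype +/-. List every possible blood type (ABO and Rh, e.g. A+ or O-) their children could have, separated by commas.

A+, AB+

Gametes from I^B i × I^A I^A give offspring ABO genotypes I^A I^B, I^A i, i.e. phenotypes A, AB.
Rh cross +/+ × +/- → phenotypes Rh+.
Combining independently: A+, AB+.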